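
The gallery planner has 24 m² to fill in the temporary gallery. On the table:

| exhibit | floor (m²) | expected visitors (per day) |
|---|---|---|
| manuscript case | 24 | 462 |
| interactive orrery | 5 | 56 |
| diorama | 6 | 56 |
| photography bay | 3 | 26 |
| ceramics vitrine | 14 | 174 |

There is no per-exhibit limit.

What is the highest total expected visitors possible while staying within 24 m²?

462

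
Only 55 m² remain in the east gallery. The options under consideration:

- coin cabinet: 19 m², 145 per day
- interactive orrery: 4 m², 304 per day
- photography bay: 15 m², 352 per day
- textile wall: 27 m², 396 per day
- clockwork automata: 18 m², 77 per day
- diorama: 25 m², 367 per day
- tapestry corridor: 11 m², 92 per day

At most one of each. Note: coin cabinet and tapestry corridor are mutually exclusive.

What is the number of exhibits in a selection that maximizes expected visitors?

4

Optimal total is 1115.
For example interactive orrery + photography bay + diorama + tapestry corridor achieves it, using 55 m².
Any selection reaching 1115 contains exactly 4 exhibits.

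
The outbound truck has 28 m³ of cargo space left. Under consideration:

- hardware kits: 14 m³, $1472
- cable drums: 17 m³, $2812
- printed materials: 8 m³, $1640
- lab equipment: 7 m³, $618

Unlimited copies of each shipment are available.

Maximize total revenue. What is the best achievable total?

Taking 3×printed materials: 24 m³ used, 4920 in revenue.
That's the maximum — no swap from here does better than 4920.

4920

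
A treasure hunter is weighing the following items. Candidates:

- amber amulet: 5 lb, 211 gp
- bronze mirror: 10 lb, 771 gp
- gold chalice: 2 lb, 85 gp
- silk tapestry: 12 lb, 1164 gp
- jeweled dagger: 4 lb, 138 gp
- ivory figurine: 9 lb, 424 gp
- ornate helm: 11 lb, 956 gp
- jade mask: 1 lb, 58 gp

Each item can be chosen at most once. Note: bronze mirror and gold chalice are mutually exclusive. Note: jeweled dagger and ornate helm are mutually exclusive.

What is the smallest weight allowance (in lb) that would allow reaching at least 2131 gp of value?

24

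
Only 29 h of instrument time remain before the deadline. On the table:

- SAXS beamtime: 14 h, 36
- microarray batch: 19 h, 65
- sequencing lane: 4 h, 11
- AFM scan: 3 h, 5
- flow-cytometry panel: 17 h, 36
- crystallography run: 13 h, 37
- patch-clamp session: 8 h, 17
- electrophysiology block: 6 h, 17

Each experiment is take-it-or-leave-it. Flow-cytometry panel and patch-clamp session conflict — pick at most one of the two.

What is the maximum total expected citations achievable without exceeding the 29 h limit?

93

Best packing: microarray batch + sequencing lane + electrophysiology block — 29 h, 93 total.
An exhaustive check of the 256 subsets confirms 93.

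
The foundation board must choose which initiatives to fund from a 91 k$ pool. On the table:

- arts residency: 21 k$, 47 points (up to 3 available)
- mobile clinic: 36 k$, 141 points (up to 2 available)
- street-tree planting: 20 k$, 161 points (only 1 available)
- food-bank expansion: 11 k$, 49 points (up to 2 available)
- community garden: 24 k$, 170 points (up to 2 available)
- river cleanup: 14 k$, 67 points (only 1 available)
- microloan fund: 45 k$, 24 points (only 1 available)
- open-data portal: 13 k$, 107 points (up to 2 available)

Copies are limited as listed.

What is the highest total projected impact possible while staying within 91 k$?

621

Taking the top-ratio projects first gives street-tree planting + community garden + river cleanup + 2×open-data portal for 612 (84 k$).
The 20 k$ tied up in street-tree planting is better spent on community garden — total rises to 621 (88 k$).
No other feasible combination exceeds 621.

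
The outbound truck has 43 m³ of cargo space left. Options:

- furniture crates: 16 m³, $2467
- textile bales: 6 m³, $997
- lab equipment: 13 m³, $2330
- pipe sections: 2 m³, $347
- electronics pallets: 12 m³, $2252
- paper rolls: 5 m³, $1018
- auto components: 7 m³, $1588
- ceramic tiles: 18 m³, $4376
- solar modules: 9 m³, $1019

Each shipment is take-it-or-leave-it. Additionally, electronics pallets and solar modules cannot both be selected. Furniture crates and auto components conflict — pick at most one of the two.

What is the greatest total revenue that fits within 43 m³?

9312

Greedy by ratio would take electronics pallets + paper rolls + auto components + ceramic tiles: 42 m³ used, total 9234.
Replace electronics pallets with lab equipment: the trade gains 78 net, giving 9312 at 43 m³.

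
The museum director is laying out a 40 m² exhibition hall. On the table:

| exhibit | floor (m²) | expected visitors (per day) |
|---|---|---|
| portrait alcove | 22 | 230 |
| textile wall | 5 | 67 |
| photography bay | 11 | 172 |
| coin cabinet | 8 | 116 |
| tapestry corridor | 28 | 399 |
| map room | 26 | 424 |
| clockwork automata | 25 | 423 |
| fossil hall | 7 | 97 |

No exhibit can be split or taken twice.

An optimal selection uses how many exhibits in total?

3

Best achievable expected visitors is 636.
coin cabinet + clockwork automata + fossil hall hits 636 at 40 m².
All optima have 3 exhibits.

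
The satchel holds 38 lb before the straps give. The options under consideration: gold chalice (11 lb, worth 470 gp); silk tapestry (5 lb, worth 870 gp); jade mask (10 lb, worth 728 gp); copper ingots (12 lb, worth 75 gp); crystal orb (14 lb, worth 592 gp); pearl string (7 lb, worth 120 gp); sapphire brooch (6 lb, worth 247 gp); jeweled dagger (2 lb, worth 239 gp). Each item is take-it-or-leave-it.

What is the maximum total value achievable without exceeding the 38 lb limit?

2676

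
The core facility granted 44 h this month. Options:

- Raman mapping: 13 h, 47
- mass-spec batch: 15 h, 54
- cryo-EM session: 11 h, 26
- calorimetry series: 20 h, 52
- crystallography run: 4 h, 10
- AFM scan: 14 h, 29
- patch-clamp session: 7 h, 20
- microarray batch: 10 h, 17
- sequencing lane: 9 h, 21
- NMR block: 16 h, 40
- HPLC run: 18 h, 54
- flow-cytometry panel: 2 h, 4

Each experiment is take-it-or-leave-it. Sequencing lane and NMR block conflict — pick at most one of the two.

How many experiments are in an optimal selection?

4

Best achievable expected citations is 142.
For example Raman mapping + mass-spec batch + patch-clamp session + sequencing lane achieves it, using 44 h.
All optima have 4 experiments.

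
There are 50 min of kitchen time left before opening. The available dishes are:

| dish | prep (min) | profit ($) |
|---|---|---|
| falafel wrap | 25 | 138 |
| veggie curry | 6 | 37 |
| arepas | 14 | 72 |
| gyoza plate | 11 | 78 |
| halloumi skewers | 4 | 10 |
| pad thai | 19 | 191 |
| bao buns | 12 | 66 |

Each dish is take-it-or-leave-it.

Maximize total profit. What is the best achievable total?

Ranking by ratio (profit/min): pad thai 10.05, gyoza plate 7.09, veggie curry 6.17, falafel wrap 5.52.
The ratio heuristic lands on veggie curry + gyoza plate + pad thai + bao buns (372) but leaves 2 min idle.
The 12 min tied up in bao buns is better spent on arepas — total rises to 378 (50 min).
Next best is veggie curry + gyoza plate + pad thai + bao buns at 372 (48 min) — short by 6.

378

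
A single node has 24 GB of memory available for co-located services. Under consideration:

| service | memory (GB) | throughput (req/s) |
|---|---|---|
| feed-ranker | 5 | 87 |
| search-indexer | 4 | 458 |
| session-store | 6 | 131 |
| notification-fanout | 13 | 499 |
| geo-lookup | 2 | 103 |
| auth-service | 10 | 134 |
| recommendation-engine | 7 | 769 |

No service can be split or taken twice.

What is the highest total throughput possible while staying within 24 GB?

Ranking by ratio (throughput/GB): search-indexer 114.50, recommendation-engine 109.86, geo-lookup 51.50.
Taking the top-ratio services first gives feed-ranker + search-indexer + session-store + geo-lookup + recommendation-engine for 1548 (24 GB).
The 13 GB tied up in feed-ranker and session-store and geo-lookup is better spent on notification-fanout — total rises to 1726 (24 GB).
The closest alternative, feed-ranker + search-indexer + session-store + geo-lookup + recommendation-engine, reaches only 1548.

1726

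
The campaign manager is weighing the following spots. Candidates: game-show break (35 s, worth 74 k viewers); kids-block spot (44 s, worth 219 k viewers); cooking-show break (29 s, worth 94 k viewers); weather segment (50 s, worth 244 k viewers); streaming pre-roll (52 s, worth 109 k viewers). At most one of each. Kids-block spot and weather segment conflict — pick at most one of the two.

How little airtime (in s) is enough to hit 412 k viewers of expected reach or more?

114

Need the lightest bundle worth ≥ 412.
game-show break + cooking-show break + weather segment: 412 expected reach at 114 s.
Below 114 s the best achievable stays under 412.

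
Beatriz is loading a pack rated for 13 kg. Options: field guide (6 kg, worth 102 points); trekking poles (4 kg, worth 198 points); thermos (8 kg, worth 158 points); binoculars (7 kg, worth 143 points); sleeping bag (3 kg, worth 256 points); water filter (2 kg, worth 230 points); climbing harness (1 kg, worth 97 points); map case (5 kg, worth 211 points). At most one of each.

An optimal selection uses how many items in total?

Best achievable utility is 794.
sleeping bag + water filter + climbing harness + map case hits 794 at 11 kg.
Any selection reaching 794 contains exactly 4 items.

4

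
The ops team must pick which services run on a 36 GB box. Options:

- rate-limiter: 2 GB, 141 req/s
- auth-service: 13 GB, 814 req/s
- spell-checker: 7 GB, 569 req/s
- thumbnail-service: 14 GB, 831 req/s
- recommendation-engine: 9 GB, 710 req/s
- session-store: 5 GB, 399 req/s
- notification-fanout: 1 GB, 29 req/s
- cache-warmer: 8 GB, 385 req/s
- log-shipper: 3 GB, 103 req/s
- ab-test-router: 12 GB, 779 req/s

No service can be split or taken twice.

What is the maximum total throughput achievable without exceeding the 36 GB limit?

2633

Ranking by ratio (throughput/GB): spell-checker 81.29, session-store 79.80, recommendation-engine 78.89, rate-limiter 70.50.
A density-first pass picks rate-limiter + spell-checker + recommendation-engine + session-store + notification-fanout + ab-test-router — 2627 at 36 GB.
Dropping notification-fanout and ab-test-router frees 13 GB; slotting in auth-service (13 GB) lifts the total to 2633 at 36 GB.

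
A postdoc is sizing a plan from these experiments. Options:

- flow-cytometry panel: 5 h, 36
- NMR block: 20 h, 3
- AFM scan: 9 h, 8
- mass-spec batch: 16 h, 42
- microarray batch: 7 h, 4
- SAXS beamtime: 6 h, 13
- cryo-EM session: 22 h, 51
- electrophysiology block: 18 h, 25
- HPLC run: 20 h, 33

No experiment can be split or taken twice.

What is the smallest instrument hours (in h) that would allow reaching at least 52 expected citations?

Minimise h subject to total expected citations ≥ 52.
flow-cytometry panel + microarray batch + SAXS beamtime reaches 53 using 18 h.
Any bundle with less than 18 h falls short of 52.

18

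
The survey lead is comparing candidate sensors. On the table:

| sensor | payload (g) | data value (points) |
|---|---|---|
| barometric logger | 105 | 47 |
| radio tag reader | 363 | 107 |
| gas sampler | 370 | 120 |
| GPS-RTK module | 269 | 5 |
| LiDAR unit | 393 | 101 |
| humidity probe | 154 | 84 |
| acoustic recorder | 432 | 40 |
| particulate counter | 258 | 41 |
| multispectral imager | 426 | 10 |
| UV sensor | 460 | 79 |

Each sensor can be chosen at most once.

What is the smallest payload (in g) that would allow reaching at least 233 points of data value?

622

Minimise g subject to total data value ≥ 233.
barometric logger + radio tag reader + humidity probe reaches 238 using 622 g.
Any bundle with less than 622 g falls short of 233.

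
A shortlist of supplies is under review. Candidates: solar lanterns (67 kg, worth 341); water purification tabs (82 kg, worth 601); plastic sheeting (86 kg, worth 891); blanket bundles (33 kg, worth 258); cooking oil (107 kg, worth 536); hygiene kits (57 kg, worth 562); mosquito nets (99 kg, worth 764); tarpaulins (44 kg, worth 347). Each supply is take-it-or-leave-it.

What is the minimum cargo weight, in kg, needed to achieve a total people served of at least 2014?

220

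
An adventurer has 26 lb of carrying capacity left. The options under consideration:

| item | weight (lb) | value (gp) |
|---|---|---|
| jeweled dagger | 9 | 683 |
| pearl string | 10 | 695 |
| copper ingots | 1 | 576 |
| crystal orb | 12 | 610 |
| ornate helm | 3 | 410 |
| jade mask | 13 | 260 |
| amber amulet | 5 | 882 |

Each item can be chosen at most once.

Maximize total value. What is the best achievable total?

2836

Filling by ratio: jeweled dagger + copper ingots + ornate helm + amber amulet for 2551, with 8 lb left unused.
Dropping ornate helm frees 3 lb; slotting in pearl string (10 lb) lifts the total to 2836 at 25 lb.
Next best is pearl string + copper ingots + ornate helm + amber amulet at 2563 (19 lb) — short by 273.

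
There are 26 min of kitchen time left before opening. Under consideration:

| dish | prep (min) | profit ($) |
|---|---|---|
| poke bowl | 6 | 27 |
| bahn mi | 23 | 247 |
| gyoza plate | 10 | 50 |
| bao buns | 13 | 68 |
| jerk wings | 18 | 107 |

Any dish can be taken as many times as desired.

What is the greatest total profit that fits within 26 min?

247

Density check — bahn mi 10.74, jerk wings 5.94, bao buns 5.23 are the best per min.
Best packing: bahn mi — 23 min, 247 total.
Nothing else within 26 min beats 247.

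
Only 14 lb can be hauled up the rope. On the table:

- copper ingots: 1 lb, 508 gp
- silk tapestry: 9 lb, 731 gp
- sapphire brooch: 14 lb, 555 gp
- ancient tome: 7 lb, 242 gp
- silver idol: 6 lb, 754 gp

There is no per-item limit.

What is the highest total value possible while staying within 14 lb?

14×copper ingots uses 14 of the 14 lb and totals 7112.

7112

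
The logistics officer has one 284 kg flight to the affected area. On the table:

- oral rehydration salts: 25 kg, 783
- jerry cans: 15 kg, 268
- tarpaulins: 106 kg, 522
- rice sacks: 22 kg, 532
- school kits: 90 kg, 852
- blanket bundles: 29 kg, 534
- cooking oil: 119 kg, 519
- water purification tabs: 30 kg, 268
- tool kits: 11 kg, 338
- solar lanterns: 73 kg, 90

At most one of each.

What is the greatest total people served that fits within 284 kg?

3575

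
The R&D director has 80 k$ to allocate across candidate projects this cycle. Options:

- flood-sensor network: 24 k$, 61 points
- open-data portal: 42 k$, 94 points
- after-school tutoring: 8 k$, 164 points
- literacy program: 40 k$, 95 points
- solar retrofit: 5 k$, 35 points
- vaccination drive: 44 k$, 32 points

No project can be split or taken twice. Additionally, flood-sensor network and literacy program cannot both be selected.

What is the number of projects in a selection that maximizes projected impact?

4

Optimal total is 354.
One optimal bundle: flood-sensor network + open-data portal + after-school tutoring + solar retrofit (79 k$).
Every optimal selection uses 4 projects.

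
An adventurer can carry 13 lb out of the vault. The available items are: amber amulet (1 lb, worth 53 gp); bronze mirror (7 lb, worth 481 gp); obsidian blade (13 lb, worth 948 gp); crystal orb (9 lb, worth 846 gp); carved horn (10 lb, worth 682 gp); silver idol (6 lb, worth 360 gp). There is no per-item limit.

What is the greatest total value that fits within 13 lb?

Best packing: 4×amber amulet + crystal orb — 13 lb, 1058 total.

1058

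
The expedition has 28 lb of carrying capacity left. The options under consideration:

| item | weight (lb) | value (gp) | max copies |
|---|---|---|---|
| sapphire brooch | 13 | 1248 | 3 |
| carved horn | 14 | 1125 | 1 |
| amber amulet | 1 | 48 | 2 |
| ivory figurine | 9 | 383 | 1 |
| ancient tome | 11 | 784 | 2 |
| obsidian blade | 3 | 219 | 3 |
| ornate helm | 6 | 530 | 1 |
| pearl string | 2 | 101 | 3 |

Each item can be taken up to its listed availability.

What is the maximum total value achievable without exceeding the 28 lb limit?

By value per lb: sapphire brooch 96.00, ornate helm 88.33, carved horn 80.36, obsidian blade 73.00 lead.
Taking 2×sapphire brooch + pearl string: 28 lb used, 2597 in value.

2597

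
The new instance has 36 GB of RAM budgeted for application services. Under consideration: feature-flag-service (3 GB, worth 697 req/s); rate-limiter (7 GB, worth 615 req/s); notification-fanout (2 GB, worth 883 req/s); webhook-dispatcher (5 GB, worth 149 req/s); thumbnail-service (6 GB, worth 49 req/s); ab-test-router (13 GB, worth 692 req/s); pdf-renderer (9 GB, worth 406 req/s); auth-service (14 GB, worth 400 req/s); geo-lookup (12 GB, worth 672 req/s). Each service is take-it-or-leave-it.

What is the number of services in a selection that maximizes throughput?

5

The maximum throughput within 36 GB is 3293.
For example feature-flag-service + rate-limiter + notification-fanout + ab-test-router + pdf-renderer achieves it, using 34 GB.
Every optimal selection uses 5 services.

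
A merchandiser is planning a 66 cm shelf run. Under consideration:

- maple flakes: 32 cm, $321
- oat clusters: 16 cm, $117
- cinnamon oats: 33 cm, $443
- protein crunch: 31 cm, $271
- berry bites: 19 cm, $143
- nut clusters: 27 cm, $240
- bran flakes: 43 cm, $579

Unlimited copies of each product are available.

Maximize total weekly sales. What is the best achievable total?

886

The ratio heuristic lands on berry bites + bran flakes (722) but leaves 4 cm idle.
The 62 cm tied up in berry bites and bran flakes is better spent on 2×cinnamon oats — total rises to 886 (66 cm).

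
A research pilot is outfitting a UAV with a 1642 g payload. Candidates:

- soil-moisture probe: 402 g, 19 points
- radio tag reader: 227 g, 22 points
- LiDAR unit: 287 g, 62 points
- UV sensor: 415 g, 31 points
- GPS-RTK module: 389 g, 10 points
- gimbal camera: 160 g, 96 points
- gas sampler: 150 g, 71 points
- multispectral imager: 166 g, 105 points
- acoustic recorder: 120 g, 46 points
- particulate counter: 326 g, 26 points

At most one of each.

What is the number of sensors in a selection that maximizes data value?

The maximum data value within 1642 g is 437.
For example LiDAR unit + UV sensor + gimbal camera + gas sampler + multispectral imager + acoustic recorder + particulate counter achieves it, using 1624 g.
Any selection reaching 437 contains exactly 7 sensors.

7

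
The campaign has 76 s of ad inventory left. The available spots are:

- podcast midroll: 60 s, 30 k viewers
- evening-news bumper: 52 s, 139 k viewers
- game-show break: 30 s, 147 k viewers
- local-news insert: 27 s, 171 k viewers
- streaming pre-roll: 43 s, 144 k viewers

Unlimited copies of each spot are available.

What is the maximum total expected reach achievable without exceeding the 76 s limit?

2×local-news insert uses 54 of the 76 s and totals 342.
That's the maximum — no swap from here does better than 342.

342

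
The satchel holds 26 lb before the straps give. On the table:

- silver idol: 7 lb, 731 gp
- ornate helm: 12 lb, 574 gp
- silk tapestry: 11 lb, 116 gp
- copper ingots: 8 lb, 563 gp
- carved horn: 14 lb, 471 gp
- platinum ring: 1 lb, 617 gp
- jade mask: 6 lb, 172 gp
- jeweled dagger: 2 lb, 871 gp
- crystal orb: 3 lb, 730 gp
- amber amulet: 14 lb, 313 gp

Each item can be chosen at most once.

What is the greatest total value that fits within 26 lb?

3523

A density-first pass picks silver idol + copper ingots + platinum ring + jeweled dagger + crystal orb — 3512 at 21 lb.
Dropping copper ingots frees 8 lb; slotting in ornate helm (12 lb) lifts the total to 3523 at 25 lb.
No other feasible combination exceeds 3523.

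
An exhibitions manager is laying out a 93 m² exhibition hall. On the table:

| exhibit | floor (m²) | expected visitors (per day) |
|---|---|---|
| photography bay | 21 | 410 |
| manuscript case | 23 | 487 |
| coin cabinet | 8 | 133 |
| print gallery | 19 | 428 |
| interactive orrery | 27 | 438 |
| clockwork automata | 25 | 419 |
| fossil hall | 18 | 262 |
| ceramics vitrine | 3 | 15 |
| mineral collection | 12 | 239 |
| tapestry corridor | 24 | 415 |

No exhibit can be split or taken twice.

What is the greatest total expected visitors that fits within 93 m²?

The ratio heuristic lands on photography bay + manuscript case + coin cabinet + print gallery + ceramics vitrine + mineral collection (1712) but leaves 7 m² idle.
Replace coin cabinet and ceramics vitrine with fossil hall: the trade gains 114 net, giving 1826 at 93 m².
The closest alternative, photography bay + manuscript case + print gallery + interactive orrery + ceramics vitrine, reaches only 1778.

1826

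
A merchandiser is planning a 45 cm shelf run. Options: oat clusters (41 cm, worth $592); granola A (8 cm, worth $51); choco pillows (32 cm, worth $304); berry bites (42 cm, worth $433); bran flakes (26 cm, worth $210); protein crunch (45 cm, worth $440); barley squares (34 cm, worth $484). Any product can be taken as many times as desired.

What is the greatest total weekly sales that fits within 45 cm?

592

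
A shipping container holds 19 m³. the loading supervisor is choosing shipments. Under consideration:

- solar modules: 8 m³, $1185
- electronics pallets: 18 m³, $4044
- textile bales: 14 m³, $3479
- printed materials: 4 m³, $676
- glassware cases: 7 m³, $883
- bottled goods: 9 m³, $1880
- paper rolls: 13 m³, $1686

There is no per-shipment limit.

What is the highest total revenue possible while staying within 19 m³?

4155

By revenue per m³: textile bales 248.50, electronics pallets 224.67, bottled goods 208.89, printed materials 169.00 lead.
Textile bales + printed materials uses 18 of the 19 m³ and totals 4155.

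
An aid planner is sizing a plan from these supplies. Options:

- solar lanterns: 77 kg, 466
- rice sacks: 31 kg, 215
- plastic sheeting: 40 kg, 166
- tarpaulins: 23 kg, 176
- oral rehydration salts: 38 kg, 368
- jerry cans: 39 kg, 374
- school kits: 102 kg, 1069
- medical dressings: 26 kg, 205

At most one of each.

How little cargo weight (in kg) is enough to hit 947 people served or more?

102

Minimise kg subject to total people served ≥ 947.
school kits: 1069 people served at 102 kg.
Any bundle with less than 102 kg falls short of 947.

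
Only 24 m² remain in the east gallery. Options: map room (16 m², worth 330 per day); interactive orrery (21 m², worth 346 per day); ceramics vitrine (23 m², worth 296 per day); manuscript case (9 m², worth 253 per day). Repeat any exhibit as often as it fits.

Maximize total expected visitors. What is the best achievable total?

Taking 2×manuscript case: 18 m² used, 506 in expected visitors.
No other feasible combination exceeds 506.

506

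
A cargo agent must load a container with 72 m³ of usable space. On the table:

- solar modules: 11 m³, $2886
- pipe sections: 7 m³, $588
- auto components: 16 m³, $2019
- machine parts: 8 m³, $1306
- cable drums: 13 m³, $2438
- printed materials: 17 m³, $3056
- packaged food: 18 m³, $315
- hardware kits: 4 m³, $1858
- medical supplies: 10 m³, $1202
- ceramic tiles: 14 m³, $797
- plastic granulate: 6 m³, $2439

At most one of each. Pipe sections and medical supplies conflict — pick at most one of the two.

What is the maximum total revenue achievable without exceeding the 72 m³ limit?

15185

The ratio ordering already packs tightly: solar modules + machine parts + cable drums + printed materials + hardware kits + medical supplies + plastic granulate, 69 m³, 15185.
Next best is solar modules + auto components + machine parts + printed materials + hardware kits + medical supplies + plastic granulate at 14766 (72 m³) — short by 419.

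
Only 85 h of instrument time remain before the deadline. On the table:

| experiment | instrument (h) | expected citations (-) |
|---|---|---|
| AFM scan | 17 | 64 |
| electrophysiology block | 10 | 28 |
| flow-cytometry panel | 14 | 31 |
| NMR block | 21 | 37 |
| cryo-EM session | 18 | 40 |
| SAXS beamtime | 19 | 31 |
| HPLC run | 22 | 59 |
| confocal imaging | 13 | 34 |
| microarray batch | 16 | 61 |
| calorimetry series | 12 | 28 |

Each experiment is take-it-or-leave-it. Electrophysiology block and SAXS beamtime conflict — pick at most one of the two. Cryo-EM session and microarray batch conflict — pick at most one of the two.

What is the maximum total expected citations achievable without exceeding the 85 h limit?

Taking the top-ratio experiments first gives AFM scan + electrophysiology block + HPLC run + confocal imaging + microarray batch for 246 (78 h).
The 10 h tied up in electrophysiology block is better spent on flow-cytometry panel — total rises to 249 (82 h).
Nothing else feasible within 85 h beats 249.

249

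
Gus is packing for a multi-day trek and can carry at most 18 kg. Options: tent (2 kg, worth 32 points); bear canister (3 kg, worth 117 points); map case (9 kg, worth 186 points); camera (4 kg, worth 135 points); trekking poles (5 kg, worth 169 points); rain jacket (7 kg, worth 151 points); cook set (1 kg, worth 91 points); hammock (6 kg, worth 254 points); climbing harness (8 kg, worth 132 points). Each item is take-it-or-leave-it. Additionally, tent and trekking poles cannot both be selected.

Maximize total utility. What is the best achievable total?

Taking bear canister + camera + trekking poles + hammock: 18 kg used, 675 in utility.
That's the maximum — no feasible swap from here does better than 675.

675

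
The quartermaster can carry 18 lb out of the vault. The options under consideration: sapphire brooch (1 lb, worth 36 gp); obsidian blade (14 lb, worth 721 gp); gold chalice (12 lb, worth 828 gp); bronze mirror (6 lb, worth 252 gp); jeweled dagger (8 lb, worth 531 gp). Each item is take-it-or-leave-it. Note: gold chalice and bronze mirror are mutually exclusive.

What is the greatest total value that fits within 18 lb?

864

Taking sapphire brooch + gold chalice: 13 lb used, 864 in value.
Nothing else feasible within 18 lb beats 864.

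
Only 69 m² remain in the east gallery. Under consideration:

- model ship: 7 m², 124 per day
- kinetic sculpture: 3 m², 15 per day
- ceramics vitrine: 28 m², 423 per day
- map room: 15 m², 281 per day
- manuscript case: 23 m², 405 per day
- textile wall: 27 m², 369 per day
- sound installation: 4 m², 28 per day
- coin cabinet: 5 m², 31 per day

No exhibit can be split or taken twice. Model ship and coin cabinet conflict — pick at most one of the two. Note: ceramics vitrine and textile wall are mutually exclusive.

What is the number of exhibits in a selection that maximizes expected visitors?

4

Best achievable expected visitors is 1124.
For example kinetic sculpture + ceramics vitrine + map room + manuscript case achieves it, using 69 m².
All optima have 4 exhibits.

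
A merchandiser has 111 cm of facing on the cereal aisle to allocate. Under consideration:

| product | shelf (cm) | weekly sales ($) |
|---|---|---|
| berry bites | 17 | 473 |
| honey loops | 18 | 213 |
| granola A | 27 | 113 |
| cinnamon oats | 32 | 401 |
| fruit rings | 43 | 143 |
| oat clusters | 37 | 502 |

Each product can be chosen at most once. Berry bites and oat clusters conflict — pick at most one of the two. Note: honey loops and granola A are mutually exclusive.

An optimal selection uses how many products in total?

4

The maximum weekly sales within 111 cm is 1230.
For example berry bites + honey loops + cinnamon oats + fruit rings achieves it, using 110 cm.
All optima have 4 products.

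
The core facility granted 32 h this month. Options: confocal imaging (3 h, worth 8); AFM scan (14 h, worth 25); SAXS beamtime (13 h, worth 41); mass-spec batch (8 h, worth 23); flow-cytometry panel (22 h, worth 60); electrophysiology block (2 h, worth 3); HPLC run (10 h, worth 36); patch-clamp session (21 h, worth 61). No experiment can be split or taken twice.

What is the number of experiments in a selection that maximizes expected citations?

3

Best achievable expected citations is 100.
SAXS beamtime + mass-spec batch + HPLC run hits 100 at 31 h.
Every optimal selection uses 3 experiments.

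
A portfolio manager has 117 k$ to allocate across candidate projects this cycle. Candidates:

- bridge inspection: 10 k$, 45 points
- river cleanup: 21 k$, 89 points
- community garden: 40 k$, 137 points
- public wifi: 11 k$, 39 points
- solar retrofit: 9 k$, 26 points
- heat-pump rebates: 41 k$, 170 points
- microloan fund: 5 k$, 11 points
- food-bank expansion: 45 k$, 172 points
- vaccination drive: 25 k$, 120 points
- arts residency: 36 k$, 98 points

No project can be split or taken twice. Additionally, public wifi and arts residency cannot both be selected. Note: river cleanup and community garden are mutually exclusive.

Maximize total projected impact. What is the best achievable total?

489

Bridge inspection + river cleanup + public wifi + solar retrofit + heat-pump rebates + vaccination drive uses 117 of the 117 k$ and totals 489.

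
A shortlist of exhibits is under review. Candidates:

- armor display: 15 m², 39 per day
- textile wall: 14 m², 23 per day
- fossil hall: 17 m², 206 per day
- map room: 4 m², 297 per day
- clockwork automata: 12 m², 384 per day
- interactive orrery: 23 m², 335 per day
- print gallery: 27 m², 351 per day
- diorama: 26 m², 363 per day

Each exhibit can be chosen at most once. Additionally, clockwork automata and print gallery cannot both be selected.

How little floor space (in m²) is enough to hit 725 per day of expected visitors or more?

Need the lightest bundle worth ≥ 725.
fossil hall + map room + clockwork automata reaches 887 using 33 m².
No combination under 33 m² hits 725.

33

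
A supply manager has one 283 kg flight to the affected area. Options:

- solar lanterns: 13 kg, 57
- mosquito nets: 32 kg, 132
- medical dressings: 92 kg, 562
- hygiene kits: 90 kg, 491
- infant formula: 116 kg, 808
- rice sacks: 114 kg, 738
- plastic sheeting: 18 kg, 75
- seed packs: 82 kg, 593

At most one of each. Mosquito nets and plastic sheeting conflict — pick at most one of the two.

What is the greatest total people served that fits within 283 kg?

1735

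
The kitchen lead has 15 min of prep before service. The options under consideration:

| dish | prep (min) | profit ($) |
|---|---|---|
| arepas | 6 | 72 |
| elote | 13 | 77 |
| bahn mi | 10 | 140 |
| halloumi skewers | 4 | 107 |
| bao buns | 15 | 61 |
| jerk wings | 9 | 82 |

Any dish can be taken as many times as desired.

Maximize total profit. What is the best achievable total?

321

The ratio ordering already packs tightly: 3×halloumi skewers, 12 min, 321.
The spare 3 min is too small for any remaining dish, and no exchange beats 321.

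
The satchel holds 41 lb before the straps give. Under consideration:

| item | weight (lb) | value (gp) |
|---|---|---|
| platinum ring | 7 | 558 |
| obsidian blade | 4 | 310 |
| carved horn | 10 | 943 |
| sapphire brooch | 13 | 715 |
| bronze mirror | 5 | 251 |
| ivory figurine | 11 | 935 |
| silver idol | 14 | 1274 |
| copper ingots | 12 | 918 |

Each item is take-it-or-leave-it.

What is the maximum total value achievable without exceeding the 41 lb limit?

3462

By value per lb: carved horn 94.30, silver idol 91.00, ivory figurine 85.00 lead.
The ratio ordering already packs tightly: obsidian blade + carved horn + ivory figurine + silver idol, 39 lb, 3462.
Runner-up obsidian blade + carved horn + silver idol + copper ingots tops out at 3445.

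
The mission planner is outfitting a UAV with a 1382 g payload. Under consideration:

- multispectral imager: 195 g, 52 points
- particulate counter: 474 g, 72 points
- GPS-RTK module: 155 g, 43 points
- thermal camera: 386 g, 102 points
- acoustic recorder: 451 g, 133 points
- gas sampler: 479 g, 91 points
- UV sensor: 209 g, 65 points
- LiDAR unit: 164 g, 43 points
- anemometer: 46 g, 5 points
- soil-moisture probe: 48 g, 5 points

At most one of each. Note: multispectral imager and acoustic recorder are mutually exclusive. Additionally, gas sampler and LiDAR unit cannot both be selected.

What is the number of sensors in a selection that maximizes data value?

5

Best achievable data value is 386.
For example GPS-RTK module + thermal camera + acoustic recorder + UV sensor + LiDAR unit achieves it, using 1365 g.
All optima have 5 sensors.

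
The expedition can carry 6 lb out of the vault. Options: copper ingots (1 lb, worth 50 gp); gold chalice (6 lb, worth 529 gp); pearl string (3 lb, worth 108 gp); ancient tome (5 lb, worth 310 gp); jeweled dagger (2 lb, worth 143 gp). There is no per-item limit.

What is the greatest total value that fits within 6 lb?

Ranking by ratio (value/lb): gold chalice 88.17, jeweled dagger 71.50, ancient tome 62.00, copper ingots 50.00.
Taking gold chalice: 6 lb used, 529 in value.
That's the maximum — no swap from here does better than 529.

529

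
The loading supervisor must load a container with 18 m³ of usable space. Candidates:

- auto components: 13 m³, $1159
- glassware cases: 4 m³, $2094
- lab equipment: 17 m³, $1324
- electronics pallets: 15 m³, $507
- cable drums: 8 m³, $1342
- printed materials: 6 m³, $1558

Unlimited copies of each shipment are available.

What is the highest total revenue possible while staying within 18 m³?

Best packing: 4×glassware cases — 16 m³, 8376 total.
The spare 2 m³ is too small for any remaining shipment, and no exchange beats 8376.

8376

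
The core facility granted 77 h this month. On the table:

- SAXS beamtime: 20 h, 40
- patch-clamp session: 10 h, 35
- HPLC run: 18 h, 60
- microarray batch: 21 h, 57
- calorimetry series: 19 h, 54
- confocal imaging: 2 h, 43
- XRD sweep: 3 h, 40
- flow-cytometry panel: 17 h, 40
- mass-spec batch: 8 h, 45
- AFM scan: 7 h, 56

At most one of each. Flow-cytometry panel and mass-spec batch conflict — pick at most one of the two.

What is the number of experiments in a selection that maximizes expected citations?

Best achievable expected citations is 338.
For example SAXS beamtime + HPLC run + calorimetry series + confocal imaging + XRD sweep + mass-spec batch + AFM scan achieves it, using 77 h.
All optima have 7 experiments.

7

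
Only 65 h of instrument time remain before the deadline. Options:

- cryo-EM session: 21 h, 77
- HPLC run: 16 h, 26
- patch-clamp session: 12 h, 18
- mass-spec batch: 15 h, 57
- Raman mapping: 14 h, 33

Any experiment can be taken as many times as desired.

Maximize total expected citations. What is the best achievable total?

231

Filling by ratio: 4×mass-spec batch for 228, with 5 h left unused.
Dropping 4×mass-spec batch frees 60 h; slotting in 3×cryo-EM session (63 h) lifts the total to 231 at 63 h.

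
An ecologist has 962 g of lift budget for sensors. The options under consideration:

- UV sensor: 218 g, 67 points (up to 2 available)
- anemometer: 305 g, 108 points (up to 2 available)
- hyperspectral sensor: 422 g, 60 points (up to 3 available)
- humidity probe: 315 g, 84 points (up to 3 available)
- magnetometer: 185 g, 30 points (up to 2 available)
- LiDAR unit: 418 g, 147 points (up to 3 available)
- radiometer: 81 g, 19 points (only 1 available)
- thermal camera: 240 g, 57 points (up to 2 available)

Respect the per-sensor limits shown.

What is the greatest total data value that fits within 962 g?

322

Taking the top-ratio sensors first gives UV sensor + 2×anemometer + radiometer for 302 (909 g).
Dropping anemometer and radiometer frees 386 g; slotting in LiDAR unit (418 g) lifts the total to 322 at 941 g.
Every other selection either busts 962 g or exceeds an availability limit or fails to beat 322.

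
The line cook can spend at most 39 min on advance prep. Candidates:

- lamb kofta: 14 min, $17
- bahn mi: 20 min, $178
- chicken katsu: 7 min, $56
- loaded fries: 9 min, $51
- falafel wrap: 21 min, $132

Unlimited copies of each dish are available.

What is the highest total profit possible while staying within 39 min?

Density check — bahn mi 8.90, chicken katsu 8.00, falafel wrap 6.29 are the best per min.
Taking bahn mi + 2×chicken katsu: 34 min used, 290 in profit.

290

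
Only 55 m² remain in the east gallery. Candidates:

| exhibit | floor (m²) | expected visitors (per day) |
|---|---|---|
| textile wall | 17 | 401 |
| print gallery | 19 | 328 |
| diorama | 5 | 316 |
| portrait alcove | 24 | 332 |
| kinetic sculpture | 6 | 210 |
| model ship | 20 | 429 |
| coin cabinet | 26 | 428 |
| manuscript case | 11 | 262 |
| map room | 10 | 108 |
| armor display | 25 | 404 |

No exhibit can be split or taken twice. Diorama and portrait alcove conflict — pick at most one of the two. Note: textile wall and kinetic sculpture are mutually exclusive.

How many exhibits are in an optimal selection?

Best achievable expected visitors is 1408.
textile wall + diorama + model ship + manuscript case hits 1408 at 53 m².
Any selection reaching 1408 contains exactly 4 exhibits.

4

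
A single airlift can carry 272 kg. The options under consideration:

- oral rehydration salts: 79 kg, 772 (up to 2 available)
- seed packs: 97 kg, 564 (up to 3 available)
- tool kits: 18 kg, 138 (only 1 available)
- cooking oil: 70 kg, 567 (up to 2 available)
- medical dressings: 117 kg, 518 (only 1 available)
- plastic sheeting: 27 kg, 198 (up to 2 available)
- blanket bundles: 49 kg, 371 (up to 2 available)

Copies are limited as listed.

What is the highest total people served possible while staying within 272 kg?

2311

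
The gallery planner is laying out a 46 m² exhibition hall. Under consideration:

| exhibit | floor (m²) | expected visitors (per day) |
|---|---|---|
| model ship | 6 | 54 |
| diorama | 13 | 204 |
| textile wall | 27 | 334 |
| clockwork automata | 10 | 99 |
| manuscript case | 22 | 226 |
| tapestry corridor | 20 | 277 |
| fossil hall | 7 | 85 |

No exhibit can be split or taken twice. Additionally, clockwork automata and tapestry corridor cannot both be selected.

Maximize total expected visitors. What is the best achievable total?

Taking model ship + diorama + tapestry corridor + fossil hall: 46 m² used, 620 in expected visitors.
No other feasible combination exceeds 620.

620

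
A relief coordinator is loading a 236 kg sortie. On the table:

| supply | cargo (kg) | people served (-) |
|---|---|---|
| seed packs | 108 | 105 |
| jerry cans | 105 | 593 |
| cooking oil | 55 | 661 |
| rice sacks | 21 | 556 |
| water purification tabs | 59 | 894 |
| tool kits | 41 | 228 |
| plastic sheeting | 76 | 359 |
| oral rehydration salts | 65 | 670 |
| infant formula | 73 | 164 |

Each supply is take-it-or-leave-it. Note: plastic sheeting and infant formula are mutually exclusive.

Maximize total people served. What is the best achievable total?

2781

Ranking by ratio (people served/kg): rice sacks 26.48, water purification tabs 15.15, cooking oil 12.02.
The ratio ordering already packs tightly: cooking oil + rice sacks + water purification tabs + oral rehydration salts, 200 kg, 2781.
The closest alternative, rice sacks + water purification tabs + plastic sheeting + oral rehydration salts, reaches only 2479.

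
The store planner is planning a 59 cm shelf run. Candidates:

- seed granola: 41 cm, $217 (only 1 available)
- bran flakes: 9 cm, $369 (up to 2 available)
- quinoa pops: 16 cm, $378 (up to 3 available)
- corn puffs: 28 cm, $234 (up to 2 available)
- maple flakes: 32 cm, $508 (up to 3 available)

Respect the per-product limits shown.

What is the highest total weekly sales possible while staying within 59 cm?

The ratio heuristic lands on 2×bran flakes + 2×quinoa pops (1494) but leaves 9 cm idle.
The 9 cm tied up in bran flakes is better spent on quinoa pops — total rises to 1503 (57 cm).

1503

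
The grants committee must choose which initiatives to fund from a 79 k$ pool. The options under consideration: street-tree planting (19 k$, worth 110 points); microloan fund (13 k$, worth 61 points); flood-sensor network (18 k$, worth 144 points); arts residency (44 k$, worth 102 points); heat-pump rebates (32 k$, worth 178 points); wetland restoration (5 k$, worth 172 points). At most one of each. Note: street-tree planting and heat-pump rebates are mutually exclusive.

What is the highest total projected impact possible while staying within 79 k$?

Ranking by ratio (projected impact/k$): wetland restoration 34.40, flood-sensor network 8.00, street-tree planting 5.79.
Microloan fund + flood-sensor network + heat-pump rebates + wetland restoration uses 68 of the 79 k$ and totals 555.
Nothing else feasible within 79 k$ beats 555.

555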